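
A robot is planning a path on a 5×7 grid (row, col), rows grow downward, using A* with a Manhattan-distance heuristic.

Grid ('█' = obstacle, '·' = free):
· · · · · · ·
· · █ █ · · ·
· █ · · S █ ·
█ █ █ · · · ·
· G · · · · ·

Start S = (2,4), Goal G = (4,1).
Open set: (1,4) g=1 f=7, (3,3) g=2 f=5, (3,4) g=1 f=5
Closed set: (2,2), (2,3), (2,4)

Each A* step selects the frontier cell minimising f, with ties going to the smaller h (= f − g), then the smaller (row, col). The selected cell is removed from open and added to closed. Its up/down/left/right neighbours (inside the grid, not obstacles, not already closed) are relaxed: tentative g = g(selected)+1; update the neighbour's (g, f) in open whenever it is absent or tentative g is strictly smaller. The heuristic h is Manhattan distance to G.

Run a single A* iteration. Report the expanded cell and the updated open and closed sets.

step 1: expand (3,3) (f=5, h=3) → closed; open now [(1,4) g=1 f=7, (3,4) g=1 f=5, (4,3) g=3 f=5]

expanded=(3,3); open=[(1,4) g=1 f=7, (3,4) g=1 f=5, (4,3) g=3 f=5]; closed=[(2,2), (2,3), (2,4), (3,3)]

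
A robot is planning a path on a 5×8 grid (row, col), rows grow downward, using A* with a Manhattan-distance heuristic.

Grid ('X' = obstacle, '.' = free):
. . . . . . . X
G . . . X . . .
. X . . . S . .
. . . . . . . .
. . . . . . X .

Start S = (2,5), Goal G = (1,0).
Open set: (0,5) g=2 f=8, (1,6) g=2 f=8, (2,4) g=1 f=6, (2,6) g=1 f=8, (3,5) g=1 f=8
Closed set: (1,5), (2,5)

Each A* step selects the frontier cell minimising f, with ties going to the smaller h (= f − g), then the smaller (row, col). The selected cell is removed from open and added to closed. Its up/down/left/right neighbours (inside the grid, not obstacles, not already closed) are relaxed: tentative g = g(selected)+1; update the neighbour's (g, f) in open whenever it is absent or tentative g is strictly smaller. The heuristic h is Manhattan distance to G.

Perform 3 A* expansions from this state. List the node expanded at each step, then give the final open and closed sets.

order=[(2,4) → (2,3) → (1,3)]; open=[(0,3) g=4 f=8, (0,5) g=2 f=8, (1,2) g=4 f=6, (1,6) g=2 f=8, (2,2) g=3 f=6, (2,6) g=1 f=8, (3,3) g=3 f=8, (3,4) g=2 f=8, (3,5) g=1 f=8]; closed=[(1,3), (1,5), (2,3), (2,4), (2,5)]

step 1: expand (2,4) (f=6, h=5) → closed; open now [(0,5) g=2 f=8, (1,6) g=2 f=8, (2,3) g=2 f=6, (2,6) g=1 f=8, (3,4) g=2 f=8, (3,5) g=1 f=8]
step 2: expand (2,3) (f=6, h=4) → closed; open now [(0,5) g=2 f=8, (1,3) g=3 f=6, (1,6) g=2 f=8, (2,2) g=3 f=6, (2,6) g=1 f=8, (3,3) g=3 f=8, (3,4) g=2 f=8, (3,5) g=1 f=8]
step 3: expand (1,3) (f=6, h=3) → closed; open now [(0,3) g=4 f=8, (0,5) g=2 f=8, (1,2) g=4 f=6, (1,6) g=2 f=8, (2,2) g=3 f=6, (2,6) g=1 f=8, (3,3) g=3 f=8, (3,4) g=2 f=8, (3,5) g=1 f=8]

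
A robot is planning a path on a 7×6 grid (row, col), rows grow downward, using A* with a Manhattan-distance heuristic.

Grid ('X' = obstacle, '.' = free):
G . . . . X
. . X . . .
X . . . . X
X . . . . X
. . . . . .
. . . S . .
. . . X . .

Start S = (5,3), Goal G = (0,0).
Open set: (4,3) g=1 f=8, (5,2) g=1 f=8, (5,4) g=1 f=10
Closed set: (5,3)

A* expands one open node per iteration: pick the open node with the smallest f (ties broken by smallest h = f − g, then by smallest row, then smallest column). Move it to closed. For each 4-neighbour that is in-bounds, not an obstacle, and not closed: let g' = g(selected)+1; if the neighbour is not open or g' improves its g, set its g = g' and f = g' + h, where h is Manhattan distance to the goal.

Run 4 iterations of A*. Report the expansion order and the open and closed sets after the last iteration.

order=[(4,3) → (3,3) → (2,3) → (1,3)]; open=[(0,3) g=5 f=8, (1,4) g=5 f=10, (2,2) g=4 f=8, (2,4) g=4 f=10, (3,2) g=3 f=8, (3,4) g=3 f=10, (4,2) g=2 f=8, (4,4) g=2 f=10, (5,2) g=1 f=8, (5,4) g=1 f=10]; closed=[(1,3), (2,3), (3,3), (4,3), (5,3)]

step 1: expand (4,3) (f=8, h=7) → closed; open now [(3,3) g=2 f=8, (4,2) g=2 f=8, (4,4) g=2 f=10, (5,2) g=1 f=8, (5,4) g=1 f=10]
step 2: expand (3,3) (f=8, h=6) → closed; open now [(2,3) g=3 f=8, (3,2) g=3 f=8, (3,4) g=3 f=10, (4,2) g=2 f=8, (4,4) g=2 f=10, (5,2) g=1 f=8, (5,4) g=1 f=10]
step 3: expand (2,3) (f=8, h=5) → closed; open now [(1,3) g=4 f=8, (2,2) g=4 f=8, (2,4) g=4 f=10, (3,2) g=3 f=8, (3,4) g=3 f=10, (4,2) g=2 f=8, (4,4) g=2 f=10, (5,2) g=1 f=8, (5,4) g=1 f=10]
step 4: expand (1,3) (f=8, h=4) → closed; open now [(0,3) g=5 f=8, (1,4) g=5 f=10, (2,2) g=4 f=8, (2,4) g=4 f=10, (3,2) g=3 f=8, (3,4) g=3 f=10, (4,2) g=2 f=8, (4,4) g=2 f=10, (5,2) g=1 f=8, (5,4) g=1 f=10]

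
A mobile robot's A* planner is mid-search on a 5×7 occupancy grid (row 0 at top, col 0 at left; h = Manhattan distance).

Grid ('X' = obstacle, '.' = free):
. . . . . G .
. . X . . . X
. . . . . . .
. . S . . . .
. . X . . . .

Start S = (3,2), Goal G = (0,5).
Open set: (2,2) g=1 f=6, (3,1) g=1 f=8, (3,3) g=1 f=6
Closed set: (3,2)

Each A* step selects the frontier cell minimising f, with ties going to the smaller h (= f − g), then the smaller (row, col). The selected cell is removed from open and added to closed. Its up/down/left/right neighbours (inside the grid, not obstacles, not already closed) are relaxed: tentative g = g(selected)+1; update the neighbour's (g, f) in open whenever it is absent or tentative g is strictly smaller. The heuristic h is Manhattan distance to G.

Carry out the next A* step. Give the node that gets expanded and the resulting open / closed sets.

step 1: expand (2,2) (f=6, h=5) → closed; open now [(2,1) g=2 f=8, (2,3) g=2 f=6, (3,1) g=1 f=8, (3,3) g=1 f=6]

expanded=(2,2); open=[(2,1) g=2 f=8, (2,3) g=2 f=6, (3,1) g=1 f=8, (3,3) g=1 f=6]; closed=[(2,2), (3,2)]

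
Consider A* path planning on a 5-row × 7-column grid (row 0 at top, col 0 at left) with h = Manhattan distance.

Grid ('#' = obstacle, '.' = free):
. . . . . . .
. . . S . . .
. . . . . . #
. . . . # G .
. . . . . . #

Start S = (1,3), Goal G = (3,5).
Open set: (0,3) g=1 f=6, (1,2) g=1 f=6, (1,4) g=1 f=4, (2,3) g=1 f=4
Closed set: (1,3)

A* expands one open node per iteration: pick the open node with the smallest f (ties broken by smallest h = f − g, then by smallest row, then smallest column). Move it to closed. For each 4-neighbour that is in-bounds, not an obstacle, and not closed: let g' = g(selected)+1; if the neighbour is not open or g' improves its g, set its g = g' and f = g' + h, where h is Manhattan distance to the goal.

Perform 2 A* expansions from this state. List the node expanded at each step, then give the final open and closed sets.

order=[(1,4) → (1,5)]; open=[(0,3) g=1 f=6, (0,4) g=2 f=6, (0,5) g=3 f=6, (1,2) g=1 f=6, (1,6) g=3 f=6, (2,3) g=1 f=4, (2,4) g=2 f=4, (2,5) g=3 f=4]; closed=[(1,3), (1,4), (1,5)]

step 1: expand (1,4) (f=4, h=3) → closed; open now [(0,3) g=1 f=6, (0,4) g=2 f=6, (1,2) g=1 f=6, (1,5) g=2 f=4, (2,3) g=1 f=4, (2,4) g=2 f=4]
step 2: expand (1,5) (f=4, h=2) → closed; open now [(0,3) g=1 f=6, (0,4) g=2 f=6, (0,5) g=3 f=6, (1,2) g=1 f=6, (1,6) g=3 f=6, (2,3) g=1 f=4, (2,4) g=2 f=4, (2,5) g=3 f=4]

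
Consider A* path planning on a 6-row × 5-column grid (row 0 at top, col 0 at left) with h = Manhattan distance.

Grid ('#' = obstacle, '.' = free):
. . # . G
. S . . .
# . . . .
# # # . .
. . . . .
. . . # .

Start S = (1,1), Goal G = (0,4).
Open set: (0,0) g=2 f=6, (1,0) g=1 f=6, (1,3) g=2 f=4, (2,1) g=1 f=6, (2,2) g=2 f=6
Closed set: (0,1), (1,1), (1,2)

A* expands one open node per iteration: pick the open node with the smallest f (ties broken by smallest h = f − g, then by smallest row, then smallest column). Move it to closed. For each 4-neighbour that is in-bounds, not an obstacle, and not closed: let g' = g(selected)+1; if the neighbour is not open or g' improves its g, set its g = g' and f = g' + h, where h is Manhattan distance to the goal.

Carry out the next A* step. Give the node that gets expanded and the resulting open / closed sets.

expanded=(1,3); open=[(0,0) g=2 f=6, (0,3) g=3 f=4, (1,0) g=1 f=6, (1,4) g=3 f=4, (2,1) g=1 f=6, (2,2) g=2 f=6, (2,3) g=3 f=6]; closed=[(0,1), (1,1), (1,2), (1,3)]

step 1: expand (1,3) (f=4, h=2) → closed; open now [(0,0) g=2 f=6, (0,3) g=3 f=4, (1,0) g=1 f=6, (1,4) g=3 f=4, (2,1) g=1 f=6, (2,2) g=2 f=6, (2,3) g=3 f=6]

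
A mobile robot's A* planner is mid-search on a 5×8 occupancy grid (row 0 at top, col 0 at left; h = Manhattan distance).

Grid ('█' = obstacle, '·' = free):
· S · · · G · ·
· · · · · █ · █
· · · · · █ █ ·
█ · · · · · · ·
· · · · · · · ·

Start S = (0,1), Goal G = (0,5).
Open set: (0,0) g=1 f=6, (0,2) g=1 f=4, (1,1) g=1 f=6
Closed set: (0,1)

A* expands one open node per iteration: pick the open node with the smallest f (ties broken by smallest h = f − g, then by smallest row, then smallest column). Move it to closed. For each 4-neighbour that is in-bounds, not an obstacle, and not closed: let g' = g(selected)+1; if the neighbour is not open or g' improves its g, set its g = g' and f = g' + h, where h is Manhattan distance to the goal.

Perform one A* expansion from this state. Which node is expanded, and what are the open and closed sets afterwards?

step 1: expand (0,2) (f=4, h=3) → closed; open now [(0,0) g=1 f=6, (0,3) g=2 f=4, (1,1) g=1 f=6, (1,2) g=2 f=6]

expanded=(0,2); open=[(0,0) g=1 f=6, (0,3) g=2 f=4, (1,1) g=1 f=6, (1,2) g=2 f=6]; closed=[(0,1), (0,2)]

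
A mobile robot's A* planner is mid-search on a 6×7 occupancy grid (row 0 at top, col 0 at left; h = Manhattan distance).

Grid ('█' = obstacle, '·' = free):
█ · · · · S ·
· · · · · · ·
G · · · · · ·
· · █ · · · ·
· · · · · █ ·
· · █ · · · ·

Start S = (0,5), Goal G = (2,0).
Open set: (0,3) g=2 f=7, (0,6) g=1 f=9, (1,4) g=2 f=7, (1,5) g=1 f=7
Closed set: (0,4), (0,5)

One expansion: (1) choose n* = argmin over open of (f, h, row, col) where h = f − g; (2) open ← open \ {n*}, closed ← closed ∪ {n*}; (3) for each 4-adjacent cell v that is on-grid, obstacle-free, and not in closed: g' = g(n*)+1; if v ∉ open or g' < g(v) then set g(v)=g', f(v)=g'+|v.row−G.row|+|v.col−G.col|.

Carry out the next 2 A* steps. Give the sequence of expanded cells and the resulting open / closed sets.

step 1: expand (0,3) (f=7, h=5) → closed; open now [(0,2) g=3 f=7, (0,6) g=1 f=9, (1,3) g=3 f=7, (1,4) g=2 f=7, (1,5) g=1 f=7]
step 2: expand (0,2) (f=7, h=4) → closed; open now [(0,1) g=4 f=7, (0,6) g=1 f=9, (1,2) g=4 f=7, (1,3) g=3 f=7, (1,4) g=2 f=7, (1,5) g=1 f=7]

order=[(0,3) → (0,2)]; open=[(0,1) g=4 f=7, (0,6) g=1 f=9, (1,2) g=4 f=7, (1,3) g=3 f=7, (1,4) g=2 f=7, (1,5) g=1 f=7]; closed=[(0,2), (0,3), (0,4), (0,5)]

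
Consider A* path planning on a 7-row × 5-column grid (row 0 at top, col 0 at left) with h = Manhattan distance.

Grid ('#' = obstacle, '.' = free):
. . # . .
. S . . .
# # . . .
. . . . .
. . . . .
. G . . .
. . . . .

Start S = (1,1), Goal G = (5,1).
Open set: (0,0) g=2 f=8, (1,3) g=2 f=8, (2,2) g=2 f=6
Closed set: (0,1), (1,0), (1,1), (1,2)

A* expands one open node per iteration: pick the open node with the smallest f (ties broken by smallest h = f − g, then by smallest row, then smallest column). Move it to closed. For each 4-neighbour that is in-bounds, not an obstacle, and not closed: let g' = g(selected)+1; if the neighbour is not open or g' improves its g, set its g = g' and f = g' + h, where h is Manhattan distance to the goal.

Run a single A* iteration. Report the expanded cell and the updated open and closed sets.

step 1: expand (2,2) (f=6, h=4) → closed; open now [(0,0) g=2 f=8, (1,3) g=2 f=8, (2,3) g=3 f=8, (3,2) g=3 f=6]

expanded=(2,2); open=[(0,0) g=2 f=8, (1,3) g=2 f=8, (2,3) g=3 f=8, (3,2) g=3 f=6]; closed=[(0,1), (1,0), (1,1), (1,2), (2,2)]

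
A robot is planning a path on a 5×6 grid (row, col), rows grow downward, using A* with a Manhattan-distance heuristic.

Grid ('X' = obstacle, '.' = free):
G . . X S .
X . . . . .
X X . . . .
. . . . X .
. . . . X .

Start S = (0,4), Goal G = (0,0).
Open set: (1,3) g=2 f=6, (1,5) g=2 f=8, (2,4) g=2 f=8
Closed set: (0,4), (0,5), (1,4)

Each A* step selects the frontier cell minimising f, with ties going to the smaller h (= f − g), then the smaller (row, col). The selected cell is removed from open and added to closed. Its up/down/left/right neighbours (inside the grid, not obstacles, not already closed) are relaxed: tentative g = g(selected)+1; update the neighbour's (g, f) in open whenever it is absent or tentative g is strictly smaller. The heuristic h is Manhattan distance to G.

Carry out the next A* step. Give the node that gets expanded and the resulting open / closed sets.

expanded=(1,3); open=[(1,2) g=3 f=6, (1,5) g=2 f=8, (2,3) g=3 f=8, (2,4) g=2 f=8]; closed=[(0,4), (0,5), (1,3), (1,4)]

step 1: expand (1,3) (f=6, h=4) → closed; open now [(1,2) g=3 f=6, (1,5) g=2 f=8, (2,3) g=3 f=8, (2,4) g=2 f=8]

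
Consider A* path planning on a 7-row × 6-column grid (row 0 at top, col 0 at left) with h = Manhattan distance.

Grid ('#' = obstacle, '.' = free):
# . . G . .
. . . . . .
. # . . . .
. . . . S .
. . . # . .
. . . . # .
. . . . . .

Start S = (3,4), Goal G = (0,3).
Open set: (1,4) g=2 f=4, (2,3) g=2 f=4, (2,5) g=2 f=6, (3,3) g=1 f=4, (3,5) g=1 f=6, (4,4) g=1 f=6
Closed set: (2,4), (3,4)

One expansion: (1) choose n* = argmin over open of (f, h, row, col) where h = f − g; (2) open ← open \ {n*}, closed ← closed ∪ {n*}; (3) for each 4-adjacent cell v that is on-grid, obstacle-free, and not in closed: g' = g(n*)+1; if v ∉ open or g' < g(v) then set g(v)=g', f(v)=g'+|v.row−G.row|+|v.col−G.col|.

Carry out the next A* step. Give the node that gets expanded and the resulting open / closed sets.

step 1: expand (1,4) (f=4, h=2) → closed; open now [(0,4) g=3 f=4, (1,3) g=3 f=4, (1,5) g=3 f=6, (2,3) g=2 f=4, (2,5) g=2 f=6, (3,3) g=1 f=4, (3,5) g=1 f=6, (4,4) g=1 f=6]

expanded=(1,4); open=[(0,4) g=3 f=4, (1,3) g=3 f=4, (1,5) g=3 f=6, (2,3) g=2 f=4, (2,5) g=2 f=6, (3,3) g=1 f=4, (3,5) g=1 f=6, (4,4) g=1 f=6]; closed=[(1,4), (2,4), (3,4)]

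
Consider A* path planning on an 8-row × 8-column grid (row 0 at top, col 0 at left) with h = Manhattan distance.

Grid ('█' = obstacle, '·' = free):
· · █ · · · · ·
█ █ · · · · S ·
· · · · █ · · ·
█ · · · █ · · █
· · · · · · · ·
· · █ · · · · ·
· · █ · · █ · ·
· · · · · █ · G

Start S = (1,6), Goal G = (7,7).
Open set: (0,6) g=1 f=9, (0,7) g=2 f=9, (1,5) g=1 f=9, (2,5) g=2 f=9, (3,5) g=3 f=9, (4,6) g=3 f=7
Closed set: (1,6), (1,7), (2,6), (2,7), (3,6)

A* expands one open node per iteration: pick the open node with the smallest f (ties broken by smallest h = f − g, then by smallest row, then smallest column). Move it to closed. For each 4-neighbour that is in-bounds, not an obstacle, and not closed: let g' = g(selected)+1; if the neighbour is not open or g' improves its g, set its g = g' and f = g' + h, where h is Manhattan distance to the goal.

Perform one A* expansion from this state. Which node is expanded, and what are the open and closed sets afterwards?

step 1: expand (4,6) (f=7, h=4) → closed; open now [(0,6) g=1 f=9, (0,7) g=2 f=9, (1,5) g=1 f=9, (2,5) g=2 f=9, (3,5) g=3 f=9, (4,5) g=4 f=9, (4,7) g=4 f=7, (5,6) g=4 f=7]

expanded=(4,6); open=[(0,6) g=1 f=9, (0,7) g=2 f=9, (1,5) g=1 f=9, (2,5) g=2 f=9, (3,5) g=3 f=9, (4,5) g=4 f=9, (4,7) g=4 f=7, (5,6) g=4 f=7]; closed=[(1,6), (1,7), (2,6), (2,7), (3,6), (4,6)]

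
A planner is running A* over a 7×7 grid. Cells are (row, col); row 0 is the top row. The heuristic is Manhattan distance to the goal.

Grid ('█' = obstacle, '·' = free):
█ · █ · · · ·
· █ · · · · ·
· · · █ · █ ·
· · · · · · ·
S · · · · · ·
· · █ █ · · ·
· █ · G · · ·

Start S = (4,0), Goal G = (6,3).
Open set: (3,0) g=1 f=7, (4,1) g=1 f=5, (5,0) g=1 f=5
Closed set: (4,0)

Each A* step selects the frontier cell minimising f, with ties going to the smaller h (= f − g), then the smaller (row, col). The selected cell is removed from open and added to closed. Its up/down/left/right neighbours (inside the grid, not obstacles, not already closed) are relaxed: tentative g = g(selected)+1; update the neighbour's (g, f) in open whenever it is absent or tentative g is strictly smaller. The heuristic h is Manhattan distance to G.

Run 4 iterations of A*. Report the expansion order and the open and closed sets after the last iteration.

step 1: expand (4,1) (f=5, h=4) → closed; open now [(3,0) g=1 f=7, (3,1) g=2 f=7, (4,2) g=2 f=5, (5,0) g=1 f=5, (5,1) g=2 f=5]
step 2: expand (4,2) (f=5, h=3) → closed; open now [(3,0) g=1 f=7, (3,1) g=2 f=7, (3,2) g=3 f=7, (4,3) g=3 f=5, (5,0) g=1 f=5, (5,1) g=2 f=5]
step 3: expand (4,3) (f=5, h=2) → closed; open now [(3,0) g=1 f=7, (3,1) g=2 f=7, (3,2) g=3 f=7, (3,3) g=4 f=7, (4,4) g=4 f=7, (5,0) g=1 f=5, (5,1) g=2 f=5]
step 4: expand (5,1) (f=5, h=3) → closed; open now [(3,0) g=1 f=7, (3,1) g=2 f=7, (3,2) g=3 f=7, (3,3) g=4 f=7, (4,4) g=4 f=7, (5,0) g=1 f=5]

order=[(4,1) → (4,2) → (4,3) → (5,1)]; open=[(3,0) g=1 f=7, (3,1) g=2 f=7, (3,2) g=3 f=7, (3,3) g=4 f=7, (4,4) g=4 f=7, (5,0) g=1 f=5]; closed=[(4,0), (4,1), (4,2), (4,3), (5,1)]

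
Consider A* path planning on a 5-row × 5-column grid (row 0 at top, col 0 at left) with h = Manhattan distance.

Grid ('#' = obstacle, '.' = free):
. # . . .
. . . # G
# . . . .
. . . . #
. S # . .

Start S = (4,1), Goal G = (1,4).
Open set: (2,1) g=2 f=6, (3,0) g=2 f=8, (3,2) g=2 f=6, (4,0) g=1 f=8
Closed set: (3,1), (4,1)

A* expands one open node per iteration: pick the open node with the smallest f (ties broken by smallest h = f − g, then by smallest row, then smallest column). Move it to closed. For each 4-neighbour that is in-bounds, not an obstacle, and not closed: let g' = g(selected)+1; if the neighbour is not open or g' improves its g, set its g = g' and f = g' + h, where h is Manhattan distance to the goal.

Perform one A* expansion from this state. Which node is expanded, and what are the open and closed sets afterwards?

expanded=(2,1); open=[(1,1) g=3 f=6, (2,2) g=3 f=6, (3,0) g=2 f=8, (3,2) g=2 f=6, (4,0) g=1 f=8]; closed=[(2,1), (3,1), (4,1)]

step 1: expand (2,1) (f=6, h=4) → closed; open now [(1,1) g=3 f=6, (2,2) g=3 f=6, (3,0) g=2 f=8, (3,2) g=2 f=6, (4,0) g=1 f=8]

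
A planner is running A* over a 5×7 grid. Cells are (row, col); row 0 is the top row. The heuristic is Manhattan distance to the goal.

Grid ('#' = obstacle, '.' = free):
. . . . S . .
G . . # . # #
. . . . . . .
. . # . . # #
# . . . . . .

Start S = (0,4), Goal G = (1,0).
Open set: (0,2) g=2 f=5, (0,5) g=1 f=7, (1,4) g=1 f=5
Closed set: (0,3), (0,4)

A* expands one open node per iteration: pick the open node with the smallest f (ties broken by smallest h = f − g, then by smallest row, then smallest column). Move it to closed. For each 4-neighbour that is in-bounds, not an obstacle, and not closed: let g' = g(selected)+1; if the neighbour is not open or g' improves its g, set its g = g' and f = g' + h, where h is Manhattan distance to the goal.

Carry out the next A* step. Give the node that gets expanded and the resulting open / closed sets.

step 1: expand (0,2) (f=5, h=3) → closed; open now [(0,1) g=3 f=5, (0,5) g=1 f=7, (1,2) g=3 f=5, (1,4) g=1 f=5]

expanded=(0,2); open=[(0,1) g=3 f=5, (0,5) g=1 f=7, (1,2) g=3 f=5, (1,4) g=1 f=5]; closed=[(0,2), (0,3), (0,4)]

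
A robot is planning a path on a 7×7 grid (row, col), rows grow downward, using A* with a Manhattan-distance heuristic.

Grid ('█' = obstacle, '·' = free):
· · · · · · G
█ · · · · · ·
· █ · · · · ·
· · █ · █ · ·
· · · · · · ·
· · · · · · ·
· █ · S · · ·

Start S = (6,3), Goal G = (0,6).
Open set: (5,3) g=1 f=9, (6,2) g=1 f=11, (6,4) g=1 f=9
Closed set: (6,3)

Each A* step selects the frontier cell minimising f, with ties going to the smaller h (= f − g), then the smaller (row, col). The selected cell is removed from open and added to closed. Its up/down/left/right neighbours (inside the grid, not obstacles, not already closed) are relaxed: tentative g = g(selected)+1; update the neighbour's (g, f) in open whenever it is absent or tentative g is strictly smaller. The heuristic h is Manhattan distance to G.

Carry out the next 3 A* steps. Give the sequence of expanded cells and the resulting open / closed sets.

order=[(5,3) → (4,3) → (3,3)]; open=[(2,3) g=4 f=9, (4,2) g=3 f=11, (4,4) g=3 f=9, (5,2) g=2 f=11, (5,4) g=2 f=9, (6,2) g=1 f=11, (6,4) g=1 f=9]; closed=[(3,3), (4,3), (5,3), (6,3)]

step 1: expand (5,3) (f=9, h=8) → closed; open now [(4,3) g=2 f=9, (5,2) g=2 f=11, (5,4) g=2 f=9, (6,2) g=1 f=11, (6,4) g=1 f=9]
step 2: expand (4,3) (f=9, h=7) → closed; open now [(3,3) g=3 f=9, (4,2) g=3 f=11, (4,4) g=3 f=9, (5,2) g=2 f=11, (5,4) g=2 f=9, (6,2) g=1 f=11, (6,4) g=1 f=9]
step 3: expand (3,3) (f=9, h=6) → closed; open now [(2,3) g=4 f=9, (4,2) g=3 f=11, (4,4) g=3 f=9, (5,2) g=2 f=11, (5,4) g=2 f=9, (6,2) g=1 f=11, (6,4) g=1 f=9]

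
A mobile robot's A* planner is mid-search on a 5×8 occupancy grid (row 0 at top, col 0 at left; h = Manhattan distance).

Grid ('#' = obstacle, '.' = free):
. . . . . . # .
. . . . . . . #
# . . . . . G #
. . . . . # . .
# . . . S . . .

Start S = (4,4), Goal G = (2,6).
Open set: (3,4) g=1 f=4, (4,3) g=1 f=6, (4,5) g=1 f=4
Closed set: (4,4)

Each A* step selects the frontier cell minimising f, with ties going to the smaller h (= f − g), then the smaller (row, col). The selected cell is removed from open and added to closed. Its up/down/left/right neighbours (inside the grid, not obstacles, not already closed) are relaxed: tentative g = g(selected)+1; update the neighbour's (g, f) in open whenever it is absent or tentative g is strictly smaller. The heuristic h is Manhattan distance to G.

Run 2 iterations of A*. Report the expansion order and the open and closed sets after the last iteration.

step 1: expand (3,4) (f=4, h=3) → closed; open now [(2,4) g=2 f=4, (3,3) g=2 f=6, (4,3) g=1 f=6, (4,5) g=1 f=4]
step 2: expand (2,4) (f=4, h=2) → closed; open now [(1,4) g=3 f=6, (2,3) g=3 f=6, (2,5) g=3 f=4, (3,3) g=2 f=6, (4,3) g=1 f=6, (4,5) g=1 f=4]

order=[(3,4) → (2,4)]; open=[(1,4) g=3 f=6, (2,3) g=3 f=6, (2,5) g=3 f=4, (3,3) g=2 f=6, (4,3) g=1 f=6, (4,5) g=1 f=4]; closed=[(2,4), (3,4), (4,4)]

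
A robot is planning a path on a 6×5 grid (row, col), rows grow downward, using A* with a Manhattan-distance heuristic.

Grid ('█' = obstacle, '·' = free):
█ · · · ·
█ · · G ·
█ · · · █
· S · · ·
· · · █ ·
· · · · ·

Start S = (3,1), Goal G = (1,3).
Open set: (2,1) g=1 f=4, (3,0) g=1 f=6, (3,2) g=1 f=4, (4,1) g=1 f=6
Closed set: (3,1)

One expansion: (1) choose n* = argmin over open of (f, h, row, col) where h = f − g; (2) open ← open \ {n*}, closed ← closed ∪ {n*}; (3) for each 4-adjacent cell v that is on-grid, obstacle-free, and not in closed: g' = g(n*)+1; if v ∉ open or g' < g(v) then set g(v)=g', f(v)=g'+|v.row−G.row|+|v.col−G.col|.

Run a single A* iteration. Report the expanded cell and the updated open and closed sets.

expanded=(2,1); open=[(1,1) g=2 f=4, (2,2) g=2 f=4, (3,0) g=1 f=6, (3,2) g=1 f=4, (4,1) g=1 f=6]; closed=[(2,1), (3,1)]

step 1: expand (2,1) (f=4, h=3) → closed; open now [(1,1) g=2 f=4, (2,2) g=2 f=4, (3,0) g=1 f=6, (3,2) g=1 f=4, (4,1) g=1 f=6]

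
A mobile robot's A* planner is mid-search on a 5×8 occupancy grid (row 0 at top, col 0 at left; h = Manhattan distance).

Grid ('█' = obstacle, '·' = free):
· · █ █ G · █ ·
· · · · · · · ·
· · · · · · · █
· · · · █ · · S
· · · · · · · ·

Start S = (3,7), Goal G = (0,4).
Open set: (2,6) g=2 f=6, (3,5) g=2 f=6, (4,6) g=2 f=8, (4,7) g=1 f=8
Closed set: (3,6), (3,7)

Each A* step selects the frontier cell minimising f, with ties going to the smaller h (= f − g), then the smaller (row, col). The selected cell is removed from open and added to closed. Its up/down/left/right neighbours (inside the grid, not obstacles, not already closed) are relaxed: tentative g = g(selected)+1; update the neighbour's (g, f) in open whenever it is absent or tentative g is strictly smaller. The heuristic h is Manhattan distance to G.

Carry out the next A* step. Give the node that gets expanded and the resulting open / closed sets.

expanded=(2,6); open=[(1,6) g=3 f=6, (2,5) g=3 f=6, (3,5) g=2 f=6, (4,6) g=2 f=8, (4,7) g=1 f=8]; closed=[(2,6), (3,6), (3,7)]

step 1: expand (2,6) (f=6, h=4) → closed; open now [(1,6) g=3 f=6, (2,5) g=3 f=6, (3,5) g=2 f=6, (4,6) g=2 f=8, (4,7) g=1 f=8]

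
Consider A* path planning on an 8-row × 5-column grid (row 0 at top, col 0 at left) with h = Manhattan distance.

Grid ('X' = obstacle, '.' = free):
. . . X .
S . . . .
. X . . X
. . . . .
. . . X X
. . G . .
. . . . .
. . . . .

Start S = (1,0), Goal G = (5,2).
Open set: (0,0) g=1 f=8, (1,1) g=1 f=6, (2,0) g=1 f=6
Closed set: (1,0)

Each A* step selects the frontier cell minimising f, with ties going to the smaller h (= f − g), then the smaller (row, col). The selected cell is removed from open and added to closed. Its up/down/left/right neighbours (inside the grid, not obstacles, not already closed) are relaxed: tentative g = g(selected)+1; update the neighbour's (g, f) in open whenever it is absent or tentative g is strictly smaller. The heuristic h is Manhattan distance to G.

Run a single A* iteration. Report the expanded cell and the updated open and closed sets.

expanded=(1,1); open=[(0,0) g=1 f=8, (0,1) g=2 f=8, (1,2) g=2 f=6, (2,0) g=1 f=6]; closed=[(1,0), (1,1)]

step 1: expand (1,1) (f=6, h=5) → closed; open now [(0,0) g=1 f=8, (0,1) g=2 f=8, (1,2) g=2 f=6, (2,0) g=1 f=6]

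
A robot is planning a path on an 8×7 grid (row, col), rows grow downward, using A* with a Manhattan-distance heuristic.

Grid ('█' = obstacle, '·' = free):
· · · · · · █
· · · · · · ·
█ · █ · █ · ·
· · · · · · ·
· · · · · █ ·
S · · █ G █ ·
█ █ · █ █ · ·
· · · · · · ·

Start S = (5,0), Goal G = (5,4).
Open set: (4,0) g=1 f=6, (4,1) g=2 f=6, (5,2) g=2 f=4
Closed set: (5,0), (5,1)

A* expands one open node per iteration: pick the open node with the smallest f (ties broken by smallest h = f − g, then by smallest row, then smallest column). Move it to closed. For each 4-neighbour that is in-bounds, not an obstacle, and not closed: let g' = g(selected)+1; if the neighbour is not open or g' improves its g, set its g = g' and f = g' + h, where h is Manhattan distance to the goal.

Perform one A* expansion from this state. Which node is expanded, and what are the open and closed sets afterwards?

expanded=(5,2); open=[(4,0) g=1 f=6, (4,1) g=2 f=6, (4,2) g=3 f=6, (6,2) g=3 f=6]; closed=[(5,0), (5,1), (5,2)]

step 1: expand (5,2) (f=4, h=2) → closed; open now [(4,0) g=1 f=6, (4,1) g=2 f=6, (4,2) g=3 f=6, (6,2) g=3 f=6]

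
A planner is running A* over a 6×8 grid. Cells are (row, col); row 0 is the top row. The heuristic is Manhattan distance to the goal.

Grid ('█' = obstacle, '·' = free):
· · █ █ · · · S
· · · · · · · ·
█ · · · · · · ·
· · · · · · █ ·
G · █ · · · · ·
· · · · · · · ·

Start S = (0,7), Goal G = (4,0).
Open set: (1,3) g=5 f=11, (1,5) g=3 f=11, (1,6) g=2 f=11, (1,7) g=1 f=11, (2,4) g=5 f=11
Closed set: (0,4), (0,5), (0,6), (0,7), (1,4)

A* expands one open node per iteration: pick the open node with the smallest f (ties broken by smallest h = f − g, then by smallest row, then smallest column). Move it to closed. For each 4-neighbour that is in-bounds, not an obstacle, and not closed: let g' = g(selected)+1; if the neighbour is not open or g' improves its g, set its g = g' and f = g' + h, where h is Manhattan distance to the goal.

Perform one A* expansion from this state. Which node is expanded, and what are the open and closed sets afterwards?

expanded=(1,3); open=[(1,2) g=6 f=11, (1,5) g=3 f=11, (1,6) g=2 f=11, (1,7) g=1 f=11, (2,3) g=6 f=11, (2,4) g=5 f=11]; closed=[(0,4), (0,5), (0,6), (0,7), (1,3), (1,4)]

step 1: expand (1,3) (f=11, h=6) → closed; open now [(1,2) g=6 f=11, (1,5) g=3 f=11, (1,6) g=2 f=11, (1,7) g=1 f=11, (2,3) g=6 f=11, (2,4) g=5 f=11]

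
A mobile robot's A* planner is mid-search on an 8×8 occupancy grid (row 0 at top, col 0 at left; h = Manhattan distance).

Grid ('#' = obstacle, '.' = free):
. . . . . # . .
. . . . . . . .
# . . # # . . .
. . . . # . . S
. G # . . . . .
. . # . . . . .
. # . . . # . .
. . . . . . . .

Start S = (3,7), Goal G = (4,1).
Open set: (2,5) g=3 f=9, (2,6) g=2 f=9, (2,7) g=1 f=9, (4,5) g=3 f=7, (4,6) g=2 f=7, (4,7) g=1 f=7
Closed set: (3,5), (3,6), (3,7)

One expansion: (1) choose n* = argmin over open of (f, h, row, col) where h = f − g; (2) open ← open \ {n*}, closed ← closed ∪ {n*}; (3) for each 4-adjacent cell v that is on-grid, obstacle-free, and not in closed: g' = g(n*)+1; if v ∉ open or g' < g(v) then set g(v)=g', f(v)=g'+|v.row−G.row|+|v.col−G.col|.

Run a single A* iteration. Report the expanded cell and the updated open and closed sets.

step 1: expand (4,5) (f=7, h=4) → closed; open now [(2,5) g=3 f=9, (2,6) g=2 f=9, (2,7) g=1 f=9, (4,4) g=4 f=7, (4,6) g=2 f=7, (4,7) g=1 f=7, (5,5) g=4 f=9]

expanded=(4,5); open=[(2,5) g=3 f=9, (2,6) g=2 f=9, (2,7) g=1 f=9, (4,4) g=4 f=7, (4,6) g=2 f=7, (4,7) g=1 f=7, (5,5) g=4 f=9]; closed=[(3,5), (3,6), (3,7), (4,5)]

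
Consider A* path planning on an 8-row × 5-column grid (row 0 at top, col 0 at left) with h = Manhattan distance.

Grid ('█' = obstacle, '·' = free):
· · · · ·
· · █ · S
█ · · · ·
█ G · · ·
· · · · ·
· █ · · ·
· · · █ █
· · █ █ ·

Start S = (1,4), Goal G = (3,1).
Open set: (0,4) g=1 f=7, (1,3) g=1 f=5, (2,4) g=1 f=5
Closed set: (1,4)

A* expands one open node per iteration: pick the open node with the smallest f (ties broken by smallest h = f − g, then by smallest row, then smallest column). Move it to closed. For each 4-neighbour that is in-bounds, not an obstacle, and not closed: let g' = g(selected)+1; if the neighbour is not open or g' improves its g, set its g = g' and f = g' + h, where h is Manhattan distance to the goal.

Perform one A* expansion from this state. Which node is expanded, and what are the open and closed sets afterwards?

expanded=(1,3); open=[(0,3) g=2 f=7, (0,4) g=1 f=7, (2,3) g=2 f=5, (2,4) g=1 f=5]; closed=[(1,3), (1,4)]

step 1: expand (1,3) (f=5, h=4) → closed; open now [(0,3) g=2 f=7, (0,4) g=1 f=7, (2,3) g=2 f=5, (2,4) g=1 f=5]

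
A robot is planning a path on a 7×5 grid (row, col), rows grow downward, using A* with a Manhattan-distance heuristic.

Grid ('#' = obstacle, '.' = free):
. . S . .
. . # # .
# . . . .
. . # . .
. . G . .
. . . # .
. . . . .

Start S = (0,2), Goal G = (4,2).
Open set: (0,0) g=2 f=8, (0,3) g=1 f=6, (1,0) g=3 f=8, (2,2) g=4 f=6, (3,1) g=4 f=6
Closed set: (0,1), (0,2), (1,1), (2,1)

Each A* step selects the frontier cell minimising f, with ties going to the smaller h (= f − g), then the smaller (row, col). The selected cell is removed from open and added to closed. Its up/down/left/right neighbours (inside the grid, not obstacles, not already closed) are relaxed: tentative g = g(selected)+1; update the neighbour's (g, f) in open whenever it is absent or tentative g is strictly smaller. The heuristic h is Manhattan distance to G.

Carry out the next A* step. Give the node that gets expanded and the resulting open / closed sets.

step 1: expand (2,2) (f=6, h=2) → closed; open now [(0,0) g=2 f=8, (0,3) g=1 f=6, (1,0) g=3 f=8, (2,3) g=5 f=8, (3,1) g=4 f=6]

expanded=(2,2); open=[(0,0) g=2 f=8, (0,3) g=1 f=6, (1,0) g=3 f=8, (2,3) g=5 f=8, (3,1) g=4 f=6]; closed=[(0,1), (0,2), (1,1), (2,1), (2,2)]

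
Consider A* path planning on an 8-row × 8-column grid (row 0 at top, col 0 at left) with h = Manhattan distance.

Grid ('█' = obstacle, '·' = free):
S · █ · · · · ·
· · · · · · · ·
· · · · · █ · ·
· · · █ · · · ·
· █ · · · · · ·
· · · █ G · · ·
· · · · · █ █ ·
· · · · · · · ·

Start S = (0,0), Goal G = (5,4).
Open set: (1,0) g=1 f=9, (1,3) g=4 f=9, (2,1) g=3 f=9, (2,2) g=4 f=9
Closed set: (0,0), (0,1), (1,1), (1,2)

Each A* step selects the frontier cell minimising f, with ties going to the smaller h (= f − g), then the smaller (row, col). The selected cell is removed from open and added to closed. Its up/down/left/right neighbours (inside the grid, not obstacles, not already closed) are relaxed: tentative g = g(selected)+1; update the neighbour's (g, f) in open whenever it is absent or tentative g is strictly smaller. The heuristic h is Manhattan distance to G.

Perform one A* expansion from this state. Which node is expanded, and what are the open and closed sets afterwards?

step 1: expand (1,3) (f=9, h=5) → closed; open now [(0,3) g=5 f=11, (1,0) g=1 f=9, (1,4) g=5 f=9, (2,1) g=3 f=9, (2,2) g=4 f=9, (2,3) g=5 f=9]

expanded=(1,3); open=[(0,3) g=5 f=11, (1,0) g=1 f=9, (1,4) g=5 f=9, (2,1) g=3 f=9, (2,2) g=4 f=9, (2,3) g=5 f=9]; closed=[(0,0), (0,1), (1,1), (1,2), (1,3)]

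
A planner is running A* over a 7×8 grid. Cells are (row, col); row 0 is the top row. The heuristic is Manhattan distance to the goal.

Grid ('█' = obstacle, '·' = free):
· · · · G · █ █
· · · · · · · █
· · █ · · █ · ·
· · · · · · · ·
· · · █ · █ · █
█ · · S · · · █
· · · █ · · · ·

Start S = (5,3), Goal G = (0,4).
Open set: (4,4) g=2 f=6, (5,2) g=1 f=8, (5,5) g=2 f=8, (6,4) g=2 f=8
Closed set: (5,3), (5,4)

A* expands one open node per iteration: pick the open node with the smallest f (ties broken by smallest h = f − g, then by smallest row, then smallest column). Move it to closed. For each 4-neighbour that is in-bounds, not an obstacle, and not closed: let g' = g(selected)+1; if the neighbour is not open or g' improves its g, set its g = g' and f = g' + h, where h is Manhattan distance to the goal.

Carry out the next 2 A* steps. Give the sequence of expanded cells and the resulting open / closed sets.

order=[(4,4) → (3,4)]; open=[(2,4) g=4 f=6, (3,3) g=4 f=8, (3,5) g=4 f=8, (5,2) g=1 f=8, (5,5) g=2 f=8, (6,4) g=2 f=8]; closed=[(3,4), (4,4), (5,3), (5,4)]

step 1: expand (4,4) (f=6, h=4) → closed; open now [(3,4) g=3 f=6, (5,2) g=1 f=8, (5,5) g=2 f=8, (6,4) g=2 f=8]
step 2: expand (3,4) (f=6, h=3) → closed; open now [(2,4) g=4 f=6, (3,3) g=4 f=8, (3,5) g=4 f=8, (5,2) g=1 f=8, (5,5) g=2 f=8, (6,4) g=2 f=8]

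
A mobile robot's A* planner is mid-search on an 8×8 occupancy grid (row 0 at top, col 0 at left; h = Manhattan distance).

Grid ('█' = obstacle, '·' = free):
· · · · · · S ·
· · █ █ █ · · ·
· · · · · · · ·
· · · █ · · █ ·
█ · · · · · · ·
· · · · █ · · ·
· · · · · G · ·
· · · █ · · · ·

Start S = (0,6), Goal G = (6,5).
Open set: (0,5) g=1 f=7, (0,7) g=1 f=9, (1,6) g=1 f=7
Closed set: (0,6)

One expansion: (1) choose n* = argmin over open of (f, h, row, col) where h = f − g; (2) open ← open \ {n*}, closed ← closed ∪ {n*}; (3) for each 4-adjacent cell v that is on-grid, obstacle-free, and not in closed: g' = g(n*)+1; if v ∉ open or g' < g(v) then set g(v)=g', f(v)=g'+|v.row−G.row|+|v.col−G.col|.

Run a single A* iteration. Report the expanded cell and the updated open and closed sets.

step 1: expand (0,5) (f=7, h=6) → closed; open now [(0,4) g=2 f=9, (0,7) g=1 f=9, (1,5) g=2 f=7, (1,6) g=1 f=7]

expanded=(0,5); open=[(0,4) g=2 f=9, (0,7) g=1 f=9, (1,5) g=2 f=7, (1,6) g=1 f=7]; closed=[(0,5), (0,6)]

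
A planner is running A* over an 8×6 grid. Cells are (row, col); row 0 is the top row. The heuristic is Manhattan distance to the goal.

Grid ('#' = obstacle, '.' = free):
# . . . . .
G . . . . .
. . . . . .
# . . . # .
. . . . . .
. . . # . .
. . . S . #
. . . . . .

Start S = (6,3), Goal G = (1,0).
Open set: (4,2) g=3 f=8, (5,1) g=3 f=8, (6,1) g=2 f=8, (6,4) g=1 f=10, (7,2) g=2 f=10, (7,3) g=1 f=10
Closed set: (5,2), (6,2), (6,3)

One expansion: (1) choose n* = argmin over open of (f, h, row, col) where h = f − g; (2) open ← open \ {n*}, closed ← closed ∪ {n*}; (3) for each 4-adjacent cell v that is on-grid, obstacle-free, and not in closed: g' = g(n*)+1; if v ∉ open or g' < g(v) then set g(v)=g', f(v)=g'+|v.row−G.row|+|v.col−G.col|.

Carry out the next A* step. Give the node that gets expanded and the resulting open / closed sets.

step 1: expand (4,2) (f=8, h=5) → closed; open now [(3,2) g=4 f=8, (4,1) g=4 f=8, (4,3) g=4 f=10, (5,1) g=3 f=8, (6,1) g=2 f=8, (6,4) g=1 f=10, (7,2) g=2 f=10, (7,3) g=1 f=10]

expanded=(4,2); open=[(3,2) g=4 f=8, (4,1) g=4 f=8, (4,3) g=4 f=10, (5,1) g=3 f=8, (6,1) g=2 f=8, (6,4) g=1 f=10, (7,2) g=2 f=10, (7,3) g=1 f=10]; closed=[(4,2), (5,2), (6,2), (6,3)]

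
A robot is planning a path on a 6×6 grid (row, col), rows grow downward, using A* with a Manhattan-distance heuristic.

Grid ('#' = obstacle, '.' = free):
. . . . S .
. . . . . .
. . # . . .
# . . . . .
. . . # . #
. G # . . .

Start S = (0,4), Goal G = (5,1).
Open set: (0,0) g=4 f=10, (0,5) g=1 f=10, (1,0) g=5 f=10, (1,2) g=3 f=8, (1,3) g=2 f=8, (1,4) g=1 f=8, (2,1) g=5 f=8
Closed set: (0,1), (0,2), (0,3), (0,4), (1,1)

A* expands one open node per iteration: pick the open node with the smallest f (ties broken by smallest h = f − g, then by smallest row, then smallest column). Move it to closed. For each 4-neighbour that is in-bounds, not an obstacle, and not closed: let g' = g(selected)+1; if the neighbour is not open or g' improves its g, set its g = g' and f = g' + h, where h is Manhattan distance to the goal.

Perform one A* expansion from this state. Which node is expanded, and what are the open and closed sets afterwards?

step 1: expand (2,1) (f=8, h=3) → closed; open now [(0,0) g=4 f=10, (0,5) g=1 f=10, (1,0) g=5 f=10, (1,2) g=3 f=8, (1,3) g=2 f=8, (1,4) g=1 f=8, (2,0) g=6 f=10, (3,1) g=6 f=8]

expanded=(2,1); open=[(0,0) g=4 f=10, (0,5) g=1 f=10, (1,0) g=5 f=10, (1,2) g=3 f=8, (1,3) g=2 f=8, (1,4) g=1 f=8, (2,0) g=6 f=10, (3,1) g=6 f=8]; closed=[(0,1), (0,2), (0,3), (0,4), (1,1), (2,1)]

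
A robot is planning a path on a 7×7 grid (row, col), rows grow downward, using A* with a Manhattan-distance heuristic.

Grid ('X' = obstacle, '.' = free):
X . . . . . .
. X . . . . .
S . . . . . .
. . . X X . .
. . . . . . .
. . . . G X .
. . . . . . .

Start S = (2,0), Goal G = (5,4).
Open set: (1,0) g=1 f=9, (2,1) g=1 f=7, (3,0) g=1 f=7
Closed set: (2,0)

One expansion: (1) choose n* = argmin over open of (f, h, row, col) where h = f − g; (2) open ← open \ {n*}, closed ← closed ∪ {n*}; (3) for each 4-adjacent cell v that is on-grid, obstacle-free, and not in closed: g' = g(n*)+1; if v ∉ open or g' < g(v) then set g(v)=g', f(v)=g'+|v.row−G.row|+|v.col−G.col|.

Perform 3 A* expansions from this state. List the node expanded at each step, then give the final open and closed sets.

step 1: expand (2,1) (f=7, h=6) → closed; open now [(1,0) g=1 f=9, (2,2) g=2 f=7, (3,0) g=1 f=7, (3,1) g=2 f=7]
step 2: expand (2,2) (f=7, h=5) → closed; open now [(1,0) g=1 f=9, (1,2) g=3 f=9, (2,3) g=3 f=7, (3,0) g=1 f=7, (3,1) g=2 f=7, (3,2) g=3 f=7]
step 3: expand (2,3) (f=7, h=4) → closed; open now [(1,0) g=1 f=9, (1,2) g=3 f=9, (1,3) g=4 f=9, (2,4) g=4 f=7, (3,0) g=1 f=7, (3,1) g=2 f=7, (3,2) g=3 f=7]

order=[(2,1) → (2,2) → (2,3)]; open=[(1,0) g=1 f=9, (1,2) g=3 f=9, (1,3) g=4 f=9, (2,4) g=4 f=7, (3,0) g=1 f=7, (3,1) g=2 f=7, (3,2) g=3 f=7]; closed=[(2,0), (2,1), (2,2), (2,3)]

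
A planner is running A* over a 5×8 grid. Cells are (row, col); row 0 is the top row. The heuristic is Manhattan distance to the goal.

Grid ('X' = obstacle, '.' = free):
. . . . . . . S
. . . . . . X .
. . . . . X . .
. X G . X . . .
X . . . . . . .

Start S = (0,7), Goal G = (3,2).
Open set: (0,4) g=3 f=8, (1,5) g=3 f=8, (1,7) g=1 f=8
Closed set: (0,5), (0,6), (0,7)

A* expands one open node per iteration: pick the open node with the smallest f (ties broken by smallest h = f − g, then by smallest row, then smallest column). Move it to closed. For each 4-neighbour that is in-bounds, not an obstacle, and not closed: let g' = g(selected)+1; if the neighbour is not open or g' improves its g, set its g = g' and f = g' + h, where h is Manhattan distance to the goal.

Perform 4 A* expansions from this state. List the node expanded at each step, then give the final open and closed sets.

step 1: expand (0,4) (f=8, h=5) → closed; open now [(0,3) g=4 f=8, (1,4) g=4 f=8, (1,5) g=3 f=8, (1,7) g=1 f=8]
step 2: expand (0,3) (f=8, h=4) → closed; open now [(0,2) g=5 f=8, (1,3) g=5 f=8, (1,4) g=4 f=8, (1,5) g=3 f=8, (1,7) g=1 f=8]
step 3: expand (0,2) (f=8, h=3) → closed; open now [(0,1) g=6 f=10, (1,2) g=6 f=8, (1,3) g=5 f=8, (1,4) g=4 f=8, (1,5) g=3 f=8, (1,7) g=1 f=8]
step 4: expand (1,2) (f=8, h=2) → closed; open now [(0,1) g=6 f=10, (1,1) g=7 f=10, (1,3) g=5 f=8, (1,4) g=4 f=8, (1,5) g=3 f=8, (1,7) g=1 f=8, (2,2) g=7 f=8]

order=[(0,4) → (0,3) → (0,2) → (1,2)]; open=[(0,1) g=6 f=10, (1,1) g=7 f=10, (1,3) g=5 f=8, (1,4) g=4 f=8, (1,5) g=3 f=8, (1,7) g=1 f=8, (2,2) g=7 f=8]; closed=[(0,2), (0,3), (0,4), (0,5), (0,6), (0,7), (1,2)]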